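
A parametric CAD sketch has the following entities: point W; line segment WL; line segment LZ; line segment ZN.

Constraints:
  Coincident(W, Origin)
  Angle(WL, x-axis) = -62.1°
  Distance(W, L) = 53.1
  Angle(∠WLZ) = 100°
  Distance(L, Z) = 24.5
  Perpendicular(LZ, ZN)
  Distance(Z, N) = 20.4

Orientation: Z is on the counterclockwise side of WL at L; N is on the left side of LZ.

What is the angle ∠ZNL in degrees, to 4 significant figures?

50.22°

W is at the origin; WL runs at -62.1° with length 53.1, so L = 53.1·(cos -62.1°, sin -62.1°) = (24.85, -46.93). ∠WLZ = 100.0°, so LZ runs at -62.1° + (180° − 100.0°) = 17.90° from the x-axis; with |LZ| = 24.5, Z = L + 24.5·(cos 17.90°, sin 17.90°) = (48.16, -39.40). LZ is perpendicular to ZN; with |ZN| = 20.4 on the left of LZ, N = Z + 20.4·(-0.3074, 0.9516) = (41.89, -19.99). Then cos ∠ZNL = NZ·NL / (|NZ||NL|), giving 50.22°.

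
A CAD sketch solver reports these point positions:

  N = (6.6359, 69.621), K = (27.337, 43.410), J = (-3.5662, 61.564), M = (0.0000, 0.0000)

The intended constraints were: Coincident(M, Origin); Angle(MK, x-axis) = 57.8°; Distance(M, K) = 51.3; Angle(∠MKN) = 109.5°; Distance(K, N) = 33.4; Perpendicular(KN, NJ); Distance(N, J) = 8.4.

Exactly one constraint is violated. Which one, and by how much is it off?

Distance(N, J) = 8.4 — off by 4.60.

M = (0.00, 0.00) ✓; MK at 57.80° ✓; |MK| = 51.30 ✓; ∠MKN = 109.5° ✓; |KN| = 33.40 ✓; ∠(KN, NJ) = 90.00° ✓; |NJ| = 13.00 ✗.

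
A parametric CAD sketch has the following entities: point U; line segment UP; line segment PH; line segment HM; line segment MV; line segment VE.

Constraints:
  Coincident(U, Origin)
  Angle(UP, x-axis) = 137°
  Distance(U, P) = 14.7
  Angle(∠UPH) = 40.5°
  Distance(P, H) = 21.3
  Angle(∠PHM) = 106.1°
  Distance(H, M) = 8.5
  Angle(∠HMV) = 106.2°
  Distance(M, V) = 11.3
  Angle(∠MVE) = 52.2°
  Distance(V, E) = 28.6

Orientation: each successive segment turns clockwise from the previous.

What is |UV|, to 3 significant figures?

5.50

U is at the origin; UP runs at 137.0° with length 14.7, so P = (-10.8, 10.0). ∠UPH = 40.5° gives PH at -2.50° from the x-axis; with |PH| = 21.3, H = (10.5, 9.10). ∠PHM = 106.1° gives HM at -76.4° from the x-axis; with |HM| = 8.5, M = (12.5, 0.835). ∠HMV = 106.2° gives MV at -150° from the x-axis; with |MV| = 11.3, V = (2.72, -4.78). Then |UV| = |V − U| = 5.50.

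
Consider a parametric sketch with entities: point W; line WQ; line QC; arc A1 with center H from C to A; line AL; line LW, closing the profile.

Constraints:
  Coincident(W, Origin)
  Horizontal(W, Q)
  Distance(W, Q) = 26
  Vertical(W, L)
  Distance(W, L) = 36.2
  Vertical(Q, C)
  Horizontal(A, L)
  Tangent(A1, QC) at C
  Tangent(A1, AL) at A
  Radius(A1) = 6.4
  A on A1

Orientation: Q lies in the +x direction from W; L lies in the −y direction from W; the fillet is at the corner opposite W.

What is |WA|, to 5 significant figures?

41.166

The virtual corner opposite W is at (26.000, -36.200). Since A1 is tangent to QC there, HC ⟂ QC and A1 meets AL tangentially, so HA is at right angles to AL, with radius 6.4, so the center H sits 6.4 in from both sides at H = (19.600, -29.800). That places the tangent points at C = (26.000, -29.800) on QC and A = (19.600, -36.200) on AL. Then |WA| = |A − W| = 41.166.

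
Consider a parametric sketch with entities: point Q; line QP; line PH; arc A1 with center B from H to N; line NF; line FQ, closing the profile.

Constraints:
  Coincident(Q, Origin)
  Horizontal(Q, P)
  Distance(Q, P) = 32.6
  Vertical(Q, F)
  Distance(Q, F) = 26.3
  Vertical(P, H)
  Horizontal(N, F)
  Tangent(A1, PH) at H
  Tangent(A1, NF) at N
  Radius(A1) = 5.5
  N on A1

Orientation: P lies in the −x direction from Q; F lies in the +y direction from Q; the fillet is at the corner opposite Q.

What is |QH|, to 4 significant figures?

38.67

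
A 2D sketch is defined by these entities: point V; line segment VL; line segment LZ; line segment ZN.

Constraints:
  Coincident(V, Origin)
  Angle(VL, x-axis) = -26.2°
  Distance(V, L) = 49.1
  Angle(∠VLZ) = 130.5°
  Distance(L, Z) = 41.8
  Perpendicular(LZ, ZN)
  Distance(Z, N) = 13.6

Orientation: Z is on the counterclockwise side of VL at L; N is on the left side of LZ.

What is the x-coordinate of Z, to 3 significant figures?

82.4

V is at the origin; VL runs at -26.2° with length 49.1, so L = 49.1·(cos -26.2°, sin -26.2°) = (44.1, -21.7). ∠VLZ = 130.5°, so LZ runs at -26.2° + (180° − 130.5°) = 23.3° from the x-axis; with |LZ| = 41.8, Z = L + 41.8·(cos 23.3°, sin 23.3°) = (82.4, -5.14). So Z.x = 82.4.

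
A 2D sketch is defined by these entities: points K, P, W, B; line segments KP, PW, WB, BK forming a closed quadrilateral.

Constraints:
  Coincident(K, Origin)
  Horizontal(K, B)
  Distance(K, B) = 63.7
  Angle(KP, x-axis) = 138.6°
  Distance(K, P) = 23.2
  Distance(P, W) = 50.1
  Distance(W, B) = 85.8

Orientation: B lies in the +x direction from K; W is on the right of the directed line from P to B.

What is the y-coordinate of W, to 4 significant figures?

-34.69

Checks: |PW| = 50.10 ✓; |WB| = 85.80 ✓.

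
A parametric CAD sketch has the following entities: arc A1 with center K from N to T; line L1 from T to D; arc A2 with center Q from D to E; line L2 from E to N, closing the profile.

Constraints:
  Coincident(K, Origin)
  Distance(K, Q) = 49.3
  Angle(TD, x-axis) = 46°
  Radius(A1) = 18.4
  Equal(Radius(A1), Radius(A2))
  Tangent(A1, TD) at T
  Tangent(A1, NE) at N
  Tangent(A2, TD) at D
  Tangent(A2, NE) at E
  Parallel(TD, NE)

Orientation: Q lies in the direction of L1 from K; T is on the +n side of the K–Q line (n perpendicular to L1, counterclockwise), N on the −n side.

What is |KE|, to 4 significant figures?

52.62

The slot axis is L1's direction at 46.0°, so u = (cos 46.0°, sin 46.0°) = (0.6947, 0.7193) and n = (−sin 46.0°, cos 46.0°) = (-0.7193, 0.6947). K is at the origin and Q lies 49.3 along u from K, so Q = 49.3·u = (34.25, 35.46). Tangency of A1 to both parallel lines with radius 18.4 puts T and N at K ± 18.4·n: T = (-13.24, 12.78), N = (13.24, -12.78). Equal radii place D and E the same way about Q: D = Q + 18.4·n = (21.01, 48.25), E = Q − 18.4·n = (47.48, 22.68). Then |KE| = |E − K| = 52.62.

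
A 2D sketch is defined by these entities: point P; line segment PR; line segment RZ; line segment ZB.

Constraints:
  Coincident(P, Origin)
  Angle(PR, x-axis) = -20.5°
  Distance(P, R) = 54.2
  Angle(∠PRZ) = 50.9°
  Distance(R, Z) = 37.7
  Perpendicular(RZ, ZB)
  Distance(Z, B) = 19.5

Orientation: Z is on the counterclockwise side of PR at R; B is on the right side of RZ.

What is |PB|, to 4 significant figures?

61.66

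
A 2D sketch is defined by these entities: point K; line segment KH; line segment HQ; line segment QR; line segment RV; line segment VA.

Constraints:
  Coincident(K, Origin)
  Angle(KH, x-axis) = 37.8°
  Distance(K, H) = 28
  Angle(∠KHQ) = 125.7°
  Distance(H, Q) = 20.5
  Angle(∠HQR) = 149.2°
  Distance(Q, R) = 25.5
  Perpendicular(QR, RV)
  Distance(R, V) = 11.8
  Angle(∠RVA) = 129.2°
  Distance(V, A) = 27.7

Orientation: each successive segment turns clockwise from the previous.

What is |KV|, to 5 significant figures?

52.702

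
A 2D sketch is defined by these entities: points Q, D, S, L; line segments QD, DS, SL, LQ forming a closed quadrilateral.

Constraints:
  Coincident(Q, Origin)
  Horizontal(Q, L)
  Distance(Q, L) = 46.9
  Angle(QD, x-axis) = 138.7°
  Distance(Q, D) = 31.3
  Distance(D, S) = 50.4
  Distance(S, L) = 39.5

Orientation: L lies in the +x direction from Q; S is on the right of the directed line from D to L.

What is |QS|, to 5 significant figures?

19.501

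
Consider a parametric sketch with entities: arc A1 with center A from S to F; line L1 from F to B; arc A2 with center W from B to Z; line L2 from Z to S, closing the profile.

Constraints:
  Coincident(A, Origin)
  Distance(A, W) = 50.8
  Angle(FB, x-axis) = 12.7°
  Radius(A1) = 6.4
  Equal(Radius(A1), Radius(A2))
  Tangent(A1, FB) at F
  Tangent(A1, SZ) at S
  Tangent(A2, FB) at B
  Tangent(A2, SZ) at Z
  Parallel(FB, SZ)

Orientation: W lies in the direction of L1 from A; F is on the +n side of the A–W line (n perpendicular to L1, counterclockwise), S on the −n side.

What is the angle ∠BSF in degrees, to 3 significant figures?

75.9°

The slot axis is L1's direction at 12.7°, so u = (cos 12.7°, sin 12.7°) = (0.976, 0.220) and n = (−sin 12.7°, cos 12.7°) = (-0.220, 0.976). A is at the origin and W lies 50.8 along u from A, so W = 50.8·u = (49.6, 11.2). Tangency of A1 to both parallel lines with radius 6.4 puts F and S at A ± 6.4·n: F = (-1.41, 6.24), S = (1.41, -6.24). Equal radii place B and Z the same way about W: B = W + 6.4·n = (48.2, 17.4), Z = W − 6.4·n = (51.0, 4.92). Then cos ∠BSF = SB·SF / (|SB||SF|), giving 75.9°.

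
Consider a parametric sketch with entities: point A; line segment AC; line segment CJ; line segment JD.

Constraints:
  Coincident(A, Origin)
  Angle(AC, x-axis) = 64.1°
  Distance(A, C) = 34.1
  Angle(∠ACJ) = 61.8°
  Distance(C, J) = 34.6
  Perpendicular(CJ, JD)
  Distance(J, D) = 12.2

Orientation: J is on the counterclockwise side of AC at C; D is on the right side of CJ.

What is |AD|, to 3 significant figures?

46.1

∠ACJ = 61.8°, so CJ runs at 64.1° + (180° − 61.8°) = 182° from the x-axis; with |CJ| = 34.6, J = C + 34.6·(cos 182°, sin 182°) = (-19.7, 29.3). The perpendicularity gives JD at right angles to CJ; with |JD| = 12.2 on the right of CJ, D = J + 12.2·(-0.0401, 0.999) = (-20.2, 41.5). Then |AD| = |D − A| = 46.1.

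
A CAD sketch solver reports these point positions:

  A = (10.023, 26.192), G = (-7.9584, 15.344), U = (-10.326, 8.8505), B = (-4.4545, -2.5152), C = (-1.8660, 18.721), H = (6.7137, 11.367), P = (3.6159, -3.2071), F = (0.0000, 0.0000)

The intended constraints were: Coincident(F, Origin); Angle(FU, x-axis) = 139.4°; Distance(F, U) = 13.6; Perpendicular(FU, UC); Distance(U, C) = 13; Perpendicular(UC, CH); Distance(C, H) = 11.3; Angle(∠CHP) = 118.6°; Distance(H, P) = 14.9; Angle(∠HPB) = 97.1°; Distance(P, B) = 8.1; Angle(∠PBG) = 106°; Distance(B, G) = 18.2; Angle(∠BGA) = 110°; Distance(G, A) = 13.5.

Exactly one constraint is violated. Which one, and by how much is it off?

Distance(G, A) = 13.5 — off by 7.50.

F = (0.00, 0.00) ✓; FU at 139.4° ✓; |FU| = 13.60 ✓; ∠(FU, UC) = 90.00° ✓; |UC| = 13.00 ✓; ∠(UC, CH) = 90.00° ✓; |CH| = 11.30 ✓; ∠CHP = 118.6° ✓; |HP| = 14.90 ✓; ∠HPB = 97.10° ✓; |PB| = 8.100 ✓; ∠PBG = 106.0° ✓; |BG| = 18.20 ✓; ∠BGA = 110.0° ✓; |GA| = 21.00 ✗.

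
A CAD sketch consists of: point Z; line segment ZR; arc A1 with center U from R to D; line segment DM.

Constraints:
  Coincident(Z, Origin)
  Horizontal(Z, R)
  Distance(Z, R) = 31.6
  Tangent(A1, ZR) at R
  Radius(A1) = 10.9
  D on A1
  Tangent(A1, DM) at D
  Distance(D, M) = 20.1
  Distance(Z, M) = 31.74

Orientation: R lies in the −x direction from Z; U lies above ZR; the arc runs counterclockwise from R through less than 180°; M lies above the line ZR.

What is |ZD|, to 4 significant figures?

22.57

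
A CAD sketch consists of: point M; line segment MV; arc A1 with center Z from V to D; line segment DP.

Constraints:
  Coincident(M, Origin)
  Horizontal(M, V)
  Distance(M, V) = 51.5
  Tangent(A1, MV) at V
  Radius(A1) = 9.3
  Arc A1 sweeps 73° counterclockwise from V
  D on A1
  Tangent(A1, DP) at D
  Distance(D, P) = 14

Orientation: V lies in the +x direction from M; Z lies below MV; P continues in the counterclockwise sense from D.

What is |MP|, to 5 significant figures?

43.382

M is at the origin; MV is horizontal with |MV| = 51.5 and V on the +x side, so V = (51.500, 0.0000). A1 meets MV tangentially, so ZV is at right angles to MV, so Z = V + (0, -9.3) = (51.500, -9.3000). On A1, V sits at bearing 90° from Z; a 73° counterclockwise sweep puts D at bearing 163°, so D = Z + 9.3·(cos 163°, sin 163°) = (42.606, -6.5809). Tangency of A1 to DP means the radius ZD is perpendicular to DP, so DP runs along (−sin 163°, cos 163°); with |DP| = 14.0, P = (38.513, -19.969). Then |MP| = |P − M| = 43.382.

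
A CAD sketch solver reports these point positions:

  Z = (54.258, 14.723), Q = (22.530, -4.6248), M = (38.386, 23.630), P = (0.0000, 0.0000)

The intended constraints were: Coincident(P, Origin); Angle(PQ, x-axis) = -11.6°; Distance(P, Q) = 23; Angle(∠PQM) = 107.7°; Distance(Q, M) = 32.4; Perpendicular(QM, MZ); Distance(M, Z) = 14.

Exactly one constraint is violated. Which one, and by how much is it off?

Distance(M, Z) = 14 — off by 4.20.

P = (0.00, 0.00) ✓; PQ at -11.60° ✓; |PQ| = 23.00 ✓; ∠PQM = 107.7° ✓; |QM| = 32.40 ✓; ∠(QM, MZ) = 90.00° ✓; |MZ| = 18.20 ✗.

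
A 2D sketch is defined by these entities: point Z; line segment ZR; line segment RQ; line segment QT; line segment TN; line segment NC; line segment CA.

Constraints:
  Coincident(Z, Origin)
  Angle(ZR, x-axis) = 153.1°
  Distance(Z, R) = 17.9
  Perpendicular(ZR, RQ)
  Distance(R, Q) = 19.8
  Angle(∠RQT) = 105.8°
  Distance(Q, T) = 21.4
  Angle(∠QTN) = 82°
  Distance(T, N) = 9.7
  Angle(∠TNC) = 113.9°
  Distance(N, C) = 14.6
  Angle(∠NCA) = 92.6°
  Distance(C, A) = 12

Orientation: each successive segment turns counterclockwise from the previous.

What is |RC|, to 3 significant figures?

12.6

Z is at the origin; ZR runs at 153.1° with length 17.9, so R = (-16.0, 8.10). ZR ⟂ RQ, so RQ runs at -117°; with |RQ| = 19.8, Q = (-24.9, -9.56). ∠RQT = 105.8° gives QT at -42.7° from the x-axis; with |QT| = 21.4, T = (-9.19, -24.1). ∠QTN = 82.0° gives TN at 55.3° from the x-axis; with |TN| = 9.7, N = (-3.67, -16.1). ∠TNC = 113.9° gives NC at 121° from the x-axis; with |NC| = 14.6, C = (-11.3, -3.63). Then |RC| = |C − R| = 12.6.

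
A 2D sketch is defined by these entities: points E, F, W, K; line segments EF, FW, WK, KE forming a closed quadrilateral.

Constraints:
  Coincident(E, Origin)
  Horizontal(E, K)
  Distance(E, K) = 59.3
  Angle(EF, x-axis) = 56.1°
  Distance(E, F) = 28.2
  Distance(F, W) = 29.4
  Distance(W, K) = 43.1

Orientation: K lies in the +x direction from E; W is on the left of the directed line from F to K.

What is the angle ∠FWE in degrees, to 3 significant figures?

11.9°

Checks: |FW| = 29.40 ✓; |WK| = 43.10 ✓.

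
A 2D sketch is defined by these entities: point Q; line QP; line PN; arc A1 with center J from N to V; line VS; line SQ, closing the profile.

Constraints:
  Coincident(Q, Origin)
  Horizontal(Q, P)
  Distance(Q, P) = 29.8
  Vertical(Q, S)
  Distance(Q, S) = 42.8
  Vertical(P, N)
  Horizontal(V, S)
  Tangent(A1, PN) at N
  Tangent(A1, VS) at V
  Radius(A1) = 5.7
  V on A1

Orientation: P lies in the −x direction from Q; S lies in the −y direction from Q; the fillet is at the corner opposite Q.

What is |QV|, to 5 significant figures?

49.119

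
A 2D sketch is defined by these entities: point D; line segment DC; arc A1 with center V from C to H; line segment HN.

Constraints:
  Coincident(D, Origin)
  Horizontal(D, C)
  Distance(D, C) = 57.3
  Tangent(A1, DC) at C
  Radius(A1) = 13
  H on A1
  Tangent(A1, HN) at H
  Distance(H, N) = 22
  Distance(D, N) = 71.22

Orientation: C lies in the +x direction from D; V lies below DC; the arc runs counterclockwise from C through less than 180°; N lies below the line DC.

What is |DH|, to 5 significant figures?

51.248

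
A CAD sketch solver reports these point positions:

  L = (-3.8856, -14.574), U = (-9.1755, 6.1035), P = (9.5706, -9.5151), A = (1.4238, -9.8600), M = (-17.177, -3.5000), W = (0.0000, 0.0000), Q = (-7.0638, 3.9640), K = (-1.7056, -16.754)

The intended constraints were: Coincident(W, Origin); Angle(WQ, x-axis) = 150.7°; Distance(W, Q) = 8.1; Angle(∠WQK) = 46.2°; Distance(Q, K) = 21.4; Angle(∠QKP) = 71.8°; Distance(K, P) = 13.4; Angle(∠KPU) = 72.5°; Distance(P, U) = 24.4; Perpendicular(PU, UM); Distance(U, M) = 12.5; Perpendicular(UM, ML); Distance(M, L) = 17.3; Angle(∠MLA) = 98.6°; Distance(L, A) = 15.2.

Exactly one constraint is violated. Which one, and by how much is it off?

Distance(L, A) = 15.2 — off by 8.10.

W = (0.00, 0.00) ✓; WQ at 150.7° ✓; |WQ| = 8.100 ✓; ∠WQK = 46.20° ✓; |QK| = 21.40 ✓; ∠QKP = 71.80° ✓; |KP| = 13.40 ✓; ∠KPU = 72.50° ✓; |PU| = 24.40 ✓; ∠(PU, UM) = 90.00° ✓; |UM| = 12.50 ✓; ∠(UM, ML) = 90.00° ✓; |ML| = 17.30 ✓; ∠MLA = 98.60° ✓; |LA| = 7.100 ✗.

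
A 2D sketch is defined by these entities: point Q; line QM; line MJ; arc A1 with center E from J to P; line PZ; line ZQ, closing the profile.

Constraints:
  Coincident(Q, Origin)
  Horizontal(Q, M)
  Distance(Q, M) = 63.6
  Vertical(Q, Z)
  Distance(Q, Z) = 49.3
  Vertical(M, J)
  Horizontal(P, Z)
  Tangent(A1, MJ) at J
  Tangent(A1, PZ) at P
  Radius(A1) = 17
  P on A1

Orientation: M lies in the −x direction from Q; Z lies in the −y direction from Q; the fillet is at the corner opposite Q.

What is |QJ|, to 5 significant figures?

71.332

Q is at the origin; QM is horizontal with |QM| = 63.6 and M on the −x side, so M = (-63.600, 0.0000). QZ is vertical with |QZ| = 49.3 and Z on the −y side, so Z = (0.0000, -49.300). The virtual corner opposite Q is at (-63.600, -49.300). The tangent condition forces EJ to be normal to MJ and the tangent condition forces EP to be normal to PZ, with radius 17.0, so the center E sits 17.0 in from both sides at E = (-46.600, -32.300). That places the tangent points at J = (-63.600, -32.300) on MJ and P = (-46.600, -49.300) on PZ. Then |QJ| = |J − Q| = 71.332.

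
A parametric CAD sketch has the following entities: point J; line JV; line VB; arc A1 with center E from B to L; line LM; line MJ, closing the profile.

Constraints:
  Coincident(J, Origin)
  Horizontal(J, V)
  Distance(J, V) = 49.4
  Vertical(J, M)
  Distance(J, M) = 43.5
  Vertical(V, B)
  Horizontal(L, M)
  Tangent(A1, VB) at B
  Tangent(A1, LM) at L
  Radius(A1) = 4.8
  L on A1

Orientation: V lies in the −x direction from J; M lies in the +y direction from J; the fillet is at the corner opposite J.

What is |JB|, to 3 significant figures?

62.8

J is at the origin; J and V share the same y with |JV| = 49.4 and V on the −x side, so V = (-49.4, 0.00). JM is vertical with |JM| = 43.5 and M on the +y side, so M = (0.00, 43.5). The virtual corner opposite J is at (-49.4, 43.5). Tangency of A1 to VB means the radius EB is perpendicular to VB and since A1 is tangent to LM there, EL ⟂ LM, with radius 4.8, so the center E sits 4.8 in from both sides at E = (-44.6, 38.7). That places the tangent points at B = (-49.4, 38.7) on VB and L = (-44.6, 43.5) on LM. Then |JB| = |B − J| = 62.8.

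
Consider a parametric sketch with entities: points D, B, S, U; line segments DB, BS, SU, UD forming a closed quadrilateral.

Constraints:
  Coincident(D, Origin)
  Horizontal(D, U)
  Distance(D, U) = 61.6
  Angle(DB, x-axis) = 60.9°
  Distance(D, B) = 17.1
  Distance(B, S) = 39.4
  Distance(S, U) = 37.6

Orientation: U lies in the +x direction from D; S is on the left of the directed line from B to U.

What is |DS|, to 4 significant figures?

54.45

Checks: |BS| = 39.40 ✓; |SU| = 37.60 ✓.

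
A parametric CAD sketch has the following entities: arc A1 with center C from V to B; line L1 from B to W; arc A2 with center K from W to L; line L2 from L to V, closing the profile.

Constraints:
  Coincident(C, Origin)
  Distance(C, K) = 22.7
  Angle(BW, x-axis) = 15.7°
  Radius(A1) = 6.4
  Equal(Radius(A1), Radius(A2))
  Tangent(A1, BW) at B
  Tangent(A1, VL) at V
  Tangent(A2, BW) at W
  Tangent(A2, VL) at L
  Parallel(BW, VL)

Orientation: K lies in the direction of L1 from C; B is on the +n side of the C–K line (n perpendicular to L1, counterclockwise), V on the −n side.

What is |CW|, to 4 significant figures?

23.58

The slot axis is L1's direction at 15.7°, so u = (cos 15.7°, sin 15.7°) = (0.9627, 0.2706) and n = (−sin 15.7°, cos 15.7°) = (-0.2706, 0.9627). C is at the origin and K lies 22.7 along u from C, so K = 22.7·u = (21.85, 6.143). Tangency of A1 to both parallel lines with radius 6.4 puts B and V at C ± 6.4·n: B = (-1.732, 6.161), V = (1.732, -6.161). Equal radii place W and L the same way about K: W = K + 6.4·n = (20.12, 12.30), L = K − 6.4·n = (23.58, -0.01860). Then |CW| = |W − C| = 23.58.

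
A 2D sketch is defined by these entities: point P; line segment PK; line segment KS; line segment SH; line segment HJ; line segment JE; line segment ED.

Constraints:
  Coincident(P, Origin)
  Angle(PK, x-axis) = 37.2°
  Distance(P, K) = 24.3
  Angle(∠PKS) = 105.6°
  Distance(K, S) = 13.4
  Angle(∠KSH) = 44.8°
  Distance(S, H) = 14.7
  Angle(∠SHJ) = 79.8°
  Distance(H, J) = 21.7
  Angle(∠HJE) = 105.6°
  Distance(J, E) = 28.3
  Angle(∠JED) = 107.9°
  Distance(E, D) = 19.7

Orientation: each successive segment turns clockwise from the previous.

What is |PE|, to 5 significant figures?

54.828

∠SHJ = 79.8° gives HJ at 87.400° from the x-axis; with |HJ| = 21.7, J = (16.443, 26.324). ∠HJE = 105.6° gives JE at 13.000° from the x-axis; with |JE| = 28.3, E = (44.017, 32.690). Then |PE| = |E − P| = 54.828.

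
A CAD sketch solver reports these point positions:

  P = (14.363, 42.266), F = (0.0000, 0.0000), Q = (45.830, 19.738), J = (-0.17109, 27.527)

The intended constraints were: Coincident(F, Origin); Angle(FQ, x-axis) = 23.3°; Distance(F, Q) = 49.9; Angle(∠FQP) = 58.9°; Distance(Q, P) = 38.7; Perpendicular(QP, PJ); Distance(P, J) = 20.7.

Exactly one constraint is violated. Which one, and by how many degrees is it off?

Perpendicular(QP, PJ) — off by 9.00°.

F = (0.00, 0.00) ✓; FQ at 23.30° ✓; |FQ| = 49.90 ✓; ∠FQP = 58.90° ✓; |QP| = 38.70 ✓; ∠(QP, PJ) = 81.00° ✗; |PJ| = 20.70 ✓.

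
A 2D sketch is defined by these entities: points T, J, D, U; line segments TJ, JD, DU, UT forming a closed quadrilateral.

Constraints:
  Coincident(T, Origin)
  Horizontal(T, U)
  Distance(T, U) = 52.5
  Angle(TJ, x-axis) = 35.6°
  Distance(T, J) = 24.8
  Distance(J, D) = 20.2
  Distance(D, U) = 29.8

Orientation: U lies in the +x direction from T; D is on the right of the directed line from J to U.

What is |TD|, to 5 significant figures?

23.868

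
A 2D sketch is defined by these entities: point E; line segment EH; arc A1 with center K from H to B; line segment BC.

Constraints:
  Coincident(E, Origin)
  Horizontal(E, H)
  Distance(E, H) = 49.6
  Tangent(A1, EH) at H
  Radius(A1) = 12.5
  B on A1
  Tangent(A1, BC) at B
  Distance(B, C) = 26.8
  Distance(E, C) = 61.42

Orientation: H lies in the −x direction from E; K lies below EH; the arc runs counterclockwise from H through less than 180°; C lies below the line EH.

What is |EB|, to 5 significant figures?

63.062

Checks: E = (0.00, 0.00) ✓; |KB| = 12.50 ✓; ∠(KB, BC) = 90.00° ✓; |BC| = 26.80 ✓; |EC| = 61.42 ✓.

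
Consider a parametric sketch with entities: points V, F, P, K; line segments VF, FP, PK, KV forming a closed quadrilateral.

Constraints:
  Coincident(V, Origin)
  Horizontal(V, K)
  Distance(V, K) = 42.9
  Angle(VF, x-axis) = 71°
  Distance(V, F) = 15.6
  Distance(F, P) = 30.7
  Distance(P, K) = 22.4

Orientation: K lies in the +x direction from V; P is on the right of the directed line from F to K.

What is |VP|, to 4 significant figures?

25.13

V is at the origin; VK is horizontal with |VK| = 42.9 and K in +x, so K = (42.9, 0). VF runs at 71.0° with |VF| = 15.6, so F = (5.079, 14.75). P is determined by |FP| = 30.7 and |PK| = 22.4 together: it lies at the intersection of circle(F, 30.7) and circle(K, 22.4). With |FK| = 40.60, the foot of the radical line on FK is 25.73 from F and the perpendicular offset is √(30.7² − 25.73²) = 16.75. Taking the right-of-FK solution: P = (22.96, -10.21).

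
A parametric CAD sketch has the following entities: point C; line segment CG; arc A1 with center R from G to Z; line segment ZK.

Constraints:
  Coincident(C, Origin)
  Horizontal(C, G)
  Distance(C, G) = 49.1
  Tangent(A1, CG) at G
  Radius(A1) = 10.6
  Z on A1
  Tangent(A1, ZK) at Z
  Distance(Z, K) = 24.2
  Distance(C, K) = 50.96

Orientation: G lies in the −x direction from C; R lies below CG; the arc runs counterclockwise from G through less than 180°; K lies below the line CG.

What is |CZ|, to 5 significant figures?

59.018

C is at the origin; C and G share the same y with |CG| = 49.1 and G on the −x side, so G = (-49.100, 0.0000). Since A1 is tangent to CG there, RG ⟂ CG, so R = G + (0, -10.6) = (-49.100, -10.600). Since RZ ⟂ ZK (tangency), |RK| = √(10.6² + 24.2²) = 26.420 regardless of where Z sits on A1. So K lies on both circle(C, 50.96) and circle(R, 26.420); the below-CG intersection is K = (-37.607, -34.389). Z is the foot of the tangent from K: Z = (-55.993, -18.653).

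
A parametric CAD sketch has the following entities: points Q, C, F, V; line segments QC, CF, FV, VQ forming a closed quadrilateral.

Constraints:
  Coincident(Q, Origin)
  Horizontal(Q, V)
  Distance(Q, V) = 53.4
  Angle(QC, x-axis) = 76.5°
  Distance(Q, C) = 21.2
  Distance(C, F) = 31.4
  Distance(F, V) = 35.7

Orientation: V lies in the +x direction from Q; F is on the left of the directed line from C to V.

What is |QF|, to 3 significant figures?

46.2

Checks: |CF| = 31.40 ✓; |FV| = 35.70 ✓.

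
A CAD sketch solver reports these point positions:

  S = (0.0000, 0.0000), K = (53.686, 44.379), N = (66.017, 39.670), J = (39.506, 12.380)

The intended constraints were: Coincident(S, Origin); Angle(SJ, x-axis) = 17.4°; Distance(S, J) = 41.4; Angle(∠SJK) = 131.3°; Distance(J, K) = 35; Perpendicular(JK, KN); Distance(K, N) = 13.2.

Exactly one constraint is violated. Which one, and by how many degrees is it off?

Perpendicular(JK, KN) — off by 3.00°.

S = (0.00, 0.00) ✓; SJ at 17.40° ✓; |SJ| = 41.40 ✓; ∠SJK = 131.3° ✓; |JK| = 35.00 ✓; ∠(JK, KN) = 87.00° ✗; |KN| = 13.20 ✓.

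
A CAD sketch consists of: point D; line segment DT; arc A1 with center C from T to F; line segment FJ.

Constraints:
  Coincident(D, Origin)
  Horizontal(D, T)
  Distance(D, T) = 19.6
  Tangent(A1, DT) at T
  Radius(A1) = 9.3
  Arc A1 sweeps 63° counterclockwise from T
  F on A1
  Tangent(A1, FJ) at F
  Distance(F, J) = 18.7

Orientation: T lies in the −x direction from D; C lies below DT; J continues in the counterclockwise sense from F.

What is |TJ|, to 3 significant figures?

27.5

D is at the origin; DT is horizontal with |DT| = 19.6 and T on the −x side, so T = (-19.6, 0.00). Tangency of A1 to DT means the radius CT is perpendicular to DT, so C = T + (0, -9.3) = (-19.6, -9.30). On A1, T sits at bearing 90° from C; a 63° counterclockwise sweep puts F at bearing 153°, so F = C + 9.3·(cos 153°, sin 153°) = (-27.9, -5.08). The tangent condition forces CF to be normal to FJ, so FJ runs along (−sin 153°, cos 153°); with |FJ| = 18.7, J = (-36.4, -21.7). Then |TJ| = |J − T| = 27.5.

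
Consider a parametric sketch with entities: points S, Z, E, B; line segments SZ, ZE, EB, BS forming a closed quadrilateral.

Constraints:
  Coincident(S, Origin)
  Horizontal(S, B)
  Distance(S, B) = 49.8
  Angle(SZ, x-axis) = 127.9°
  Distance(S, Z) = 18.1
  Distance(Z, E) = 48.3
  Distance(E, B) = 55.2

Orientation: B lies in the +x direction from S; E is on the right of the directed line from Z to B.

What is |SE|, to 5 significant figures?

31.756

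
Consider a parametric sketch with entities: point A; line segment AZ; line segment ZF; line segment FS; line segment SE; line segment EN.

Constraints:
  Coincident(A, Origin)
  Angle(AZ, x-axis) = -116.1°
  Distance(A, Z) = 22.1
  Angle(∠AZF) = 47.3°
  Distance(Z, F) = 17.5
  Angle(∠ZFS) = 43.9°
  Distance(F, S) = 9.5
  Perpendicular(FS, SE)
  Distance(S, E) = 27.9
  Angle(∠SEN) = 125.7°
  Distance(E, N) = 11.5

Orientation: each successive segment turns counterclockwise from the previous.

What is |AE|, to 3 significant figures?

38.0

A is at the origin; AZ runs at -116.1° with length 22.1, so Z = (-9.72, -19.8). ∠AZF = 47.3° gives ZF at 16.6° from the x-axis; with |ZF| = 17.5, F = (7.05, -14.8). ∠ZFS = 43.9° gives FS at 153° from the x-axis; with |FS| = 9.5, S = (-1.39, -10.5). FS ⟂ SE, so SE runs at -117°; with |SE| = 27.9, E = (-14.2, -35.3). Then |AE| = |E − A| = 38.0.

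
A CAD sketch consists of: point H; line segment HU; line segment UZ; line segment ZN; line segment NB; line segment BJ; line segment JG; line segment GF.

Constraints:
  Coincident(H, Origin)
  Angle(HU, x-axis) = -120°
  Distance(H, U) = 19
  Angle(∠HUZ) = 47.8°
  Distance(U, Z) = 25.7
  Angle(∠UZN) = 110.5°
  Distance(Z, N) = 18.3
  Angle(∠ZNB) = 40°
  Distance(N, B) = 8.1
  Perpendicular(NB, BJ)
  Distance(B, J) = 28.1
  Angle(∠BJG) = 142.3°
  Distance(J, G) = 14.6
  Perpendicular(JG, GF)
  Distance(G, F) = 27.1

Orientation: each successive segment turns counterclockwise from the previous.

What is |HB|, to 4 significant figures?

12.33

H is at the origin; HU runs at -120.0° with length 19.0, so U = (-9.500, -16.45). ∠HUZ = 47.8° gives UZ at 12.20° from the x-axis; with |UZ| = 25.7, Z = (15.62, -11.02). ∠UZN = 110.5° gives ZN at 81.70° from the x-axis; with |ZN| = 18.3, N = (18.26, 7.085). ∠ZNB = 40.0° gives NB at -138.3° from the x-axis; with |NB| = 8.1, B = (12.21, 1.697). Then |HB| = |B − H| = 12.33.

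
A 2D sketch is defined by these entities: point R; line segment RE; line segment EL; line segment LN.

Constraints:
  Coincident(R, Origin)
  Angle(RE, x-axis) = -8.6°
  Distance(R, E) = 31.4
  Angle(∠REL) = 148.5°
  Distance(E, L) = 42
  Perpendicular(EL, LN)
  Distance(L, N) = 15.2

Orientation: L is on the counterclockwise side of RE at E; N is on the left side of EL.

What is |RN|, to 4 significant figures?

68.78

∠REL = 148.5°, so EL runs at -8.6° + (180° − 148.5°) = 22.90° from the x-axis; with |EL| = 42.0, L = E + 42.0·(cos 22.90°, sin 22.90°) = (69.74, 11.65). EL ⟂ LN; with |LN| = 15.2 on the left of EL, N = L + 15.2·(-0.3891, 0.9212) = (63.82, 25.65). Then |RN| = |N − R| = 68.78.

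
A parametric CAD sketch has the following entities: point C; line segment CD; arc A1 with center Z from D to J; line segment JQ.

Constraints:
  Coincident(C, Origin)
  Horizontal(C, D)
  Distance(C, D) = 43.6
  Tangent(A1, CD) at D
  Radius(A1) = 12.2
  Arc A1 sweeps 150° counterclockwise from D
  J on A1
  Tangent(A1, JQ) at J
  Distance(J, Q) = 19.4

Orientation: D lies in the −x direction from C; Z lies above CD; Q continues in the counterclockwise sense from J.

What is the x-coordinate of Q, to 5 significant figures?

-54.301

On A1, D sits at bearing -90° from Z; a 150° counterclockwise sweep puts J at bearing 60°, so J = Z + 12.2·(cos 60°, sin 60°) = (-37.500, 22.766). A1 meets JQ tangentially, so ZJ is at right angles to JQ, so JQ runs along (−sin 60°, cos 60°); with |JQ| = 19.4, Q = (-54.301, 32.466). So Q.x = -54.301.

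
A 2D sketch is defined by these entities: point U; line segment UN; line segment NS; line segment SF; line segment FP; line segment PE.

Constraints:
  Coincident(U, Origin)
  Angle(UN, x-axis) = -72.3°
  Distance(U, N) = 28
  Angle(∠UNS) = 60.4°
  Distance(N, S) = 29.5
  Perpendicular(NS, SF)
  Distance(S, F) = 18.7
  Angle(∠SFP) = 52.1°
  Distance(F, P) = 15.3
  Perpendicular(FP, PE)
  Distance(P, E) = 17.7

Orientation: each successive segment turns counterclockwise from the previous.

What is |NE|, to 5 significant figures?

28.682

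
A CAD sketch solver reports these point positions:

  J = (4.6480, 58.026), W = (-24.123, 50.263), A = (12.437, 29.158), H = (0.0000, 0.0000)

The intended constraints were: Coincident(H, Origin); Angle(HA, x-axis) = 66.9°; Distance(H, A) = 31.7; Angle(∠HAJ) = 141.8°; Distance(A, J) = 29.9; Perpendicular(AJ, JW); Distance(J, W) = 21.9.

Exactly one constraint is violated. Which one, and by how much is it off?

Distance(J, W) = 21.9 — off by 7.90.

H = (0.00, 0.00) ✓; HA at 66.90° ✓; |HA| = 31.70 ✓; ∠HAJ = 141.8° ✓; |AJ| = 29.90 ✓; ∠(AJ, JW) = 90.00° ✓; |JW| = 29.80 ✗.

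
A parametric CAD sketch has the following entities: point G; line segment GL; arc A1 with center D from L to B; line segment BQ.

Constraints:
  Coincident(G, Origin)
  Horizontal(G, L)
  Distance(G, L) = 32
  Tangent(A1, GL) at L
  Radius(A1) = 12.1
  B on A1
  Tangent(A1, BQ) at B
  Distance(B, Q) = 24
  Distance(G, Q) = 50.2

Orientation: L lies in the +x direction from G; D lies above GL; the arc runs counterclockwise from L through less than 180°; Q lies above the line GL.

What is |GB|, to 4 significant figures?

46.25

Checks: |DB| = 12.10 ✓; ∠(DB, BQ) = 90.00° ✓; |BQ| = 24.00 ✓; |GQ| = 50.20 ✓.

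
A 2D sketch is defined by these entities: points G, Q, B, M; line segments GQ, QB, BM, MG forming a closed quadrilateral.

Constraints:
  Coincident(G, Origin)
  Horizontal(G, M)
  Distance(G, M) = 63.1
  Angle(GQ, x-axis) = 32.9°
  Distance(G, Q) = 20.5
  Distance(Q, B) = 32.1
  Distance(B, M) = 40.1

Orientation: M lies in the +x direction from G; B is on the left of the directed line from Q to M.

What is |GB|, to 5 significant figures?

52.393

G is at the origin; G and M share the same y with |GM| = 63.1 and M in +x, so M = (63.1, 0). GQ runs at 32.9° with |GQ| = 20.5, so Q = (17.212, 11.135). B is determined by |QB| = 32.1 and |BM| = 40.1 together: it lies at the intersection of circle(Q, 32.1) and circle(M, 40.1). With |QM| = 47.219, the foot of the radical line on QM is 17.494 from Q and the perpendicular offset is √(32.1² − 17.494²) = 26.914. Taking the left-of-QM solution: B = (40.559, 33.165).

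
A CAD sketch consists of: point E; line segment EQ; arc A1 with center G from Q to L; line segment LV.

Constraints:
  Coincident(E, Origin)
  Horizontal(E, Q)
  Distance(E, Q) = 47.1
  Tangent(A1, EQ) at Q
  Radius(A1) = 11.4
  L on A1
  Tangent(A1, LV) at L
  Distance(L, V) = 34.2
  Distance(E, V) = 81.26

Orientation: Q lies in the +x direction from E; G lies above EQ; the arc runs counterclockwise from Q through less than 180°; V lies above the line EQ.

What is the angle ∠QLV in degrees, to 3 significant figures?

148°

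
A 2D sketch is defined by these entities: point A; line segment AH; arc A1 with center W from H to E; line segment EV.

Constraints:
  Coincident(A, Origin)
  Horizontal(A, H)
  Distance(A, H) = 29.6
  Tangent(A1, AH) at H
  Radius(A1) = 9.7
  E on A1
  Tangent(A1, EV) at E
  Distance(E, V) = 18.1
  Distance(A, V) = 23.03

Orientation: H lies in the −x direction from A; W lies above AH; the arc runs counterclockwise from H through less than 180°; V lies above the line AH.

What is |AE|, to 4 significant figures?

21.87

Checks: |WE| = 9.700 ✓; ∠(WE, EV) = 90.00° ✓; |EV| = 18.10 ✓; |AV| = 23.03 ✓.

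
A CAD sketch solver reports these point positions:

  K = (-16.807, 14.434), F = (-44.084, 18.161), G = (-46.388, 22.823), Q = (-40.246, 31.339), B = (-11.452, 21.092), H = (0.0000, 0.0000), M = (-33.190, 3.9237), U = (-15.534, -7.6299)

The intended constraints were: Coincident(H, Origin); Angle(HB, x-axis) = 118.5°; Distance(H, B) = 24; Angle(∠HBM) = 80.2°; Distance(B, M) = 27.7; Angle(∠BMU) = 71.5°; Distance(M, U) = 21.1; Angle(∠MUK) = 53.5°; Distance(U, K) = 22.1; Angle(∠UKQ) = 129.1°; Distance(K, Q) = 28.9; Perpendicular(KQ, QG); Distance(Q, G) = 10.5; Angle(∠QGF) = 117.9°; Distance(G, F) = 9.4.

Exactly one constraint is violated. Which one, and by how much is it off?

Distance(G, F) = 9.4 — off by 4.20.

H = (0.00, 0.00) ✓; HB at 118.5° ✓; |HB| = 24.00 ✓; ∠HBM = 80.20° ✓; |BM| = 27.70 ✓; ∠BMU = 71.50° ✓; |MU| = 21.10 ✓; ∠MUK = 53.50° ✓; |UK| = 22.10 ✓; ∠UKQ = 129.1° ✓; |KQ| = 28.90 ✓; ∠(KQ, QG) = 90.00° ✓; |QG| = 10.50 ✓; ∠QGF = 117.9° ✓; |GF| = 5.200 ✗.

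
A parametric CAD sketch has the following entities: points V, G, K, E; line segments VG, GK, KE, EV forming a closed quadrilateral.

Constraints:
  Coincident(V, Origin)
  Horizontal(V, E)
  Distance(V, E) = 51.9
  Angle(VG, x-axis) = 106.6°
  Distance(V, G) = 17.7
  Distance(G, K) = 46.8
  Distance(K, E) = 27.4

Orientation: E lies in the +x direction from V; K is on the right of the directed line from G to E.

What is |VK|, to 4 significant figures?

32.73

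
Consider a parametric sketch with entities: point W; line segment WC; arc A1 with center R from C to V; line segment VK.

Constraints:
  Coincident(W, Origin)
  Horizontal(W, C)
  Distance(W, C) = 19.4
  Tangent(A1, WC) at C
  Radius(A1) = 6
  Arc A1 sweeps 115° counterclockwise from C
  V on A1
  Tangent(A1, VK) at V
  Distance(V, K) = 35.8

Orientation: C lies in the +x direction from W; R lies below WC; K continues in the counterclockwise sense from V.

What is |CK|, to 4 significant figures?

42.11

W is at the origin; W and C share the same y with |WC| = 19.4 and C on the +x side, so C = (19.40, 0.000). The tangent condition forces RC to be normal to WC, so R = C + (0, -6) = (19.40, -6.000). On A1, C sits at bearing 90° from R; a 115° counterclockwise sweep puts V at bearing 205°, so V = R + 6.0·(cos 205°, sin 205°) = (13.96, -8.536). Since A1 is tangent to VK there, RV ⟂ VK, so VK runs along (−sin 205°, cos 205°); with |VK| = 35.8, K = (29.09, -40.98). Then |CK| = |K − C| = 42.11.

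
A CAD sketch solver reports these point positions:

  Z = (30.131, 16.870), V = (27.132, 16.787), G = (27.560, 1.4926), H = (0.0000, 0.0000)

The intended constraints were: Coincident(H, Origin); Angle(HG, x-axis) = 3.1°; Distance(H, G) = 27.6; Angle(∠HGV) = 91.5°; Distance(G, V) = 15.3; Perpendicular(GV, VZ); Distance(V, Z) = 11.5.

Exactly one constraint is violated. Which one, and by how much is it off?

Distance(V, Z) = 11.5 — off by 8.50.

H = (0.00, 0.00) ✓; HG at 3.100° ✓; |HG| = 27.60 ✓; ∠HGV = 91.50° ✓; |GV| = 15.30 ✓; ∠(GV, VZ) = 90.02° ✓; |VZ| = 3.000 ✗.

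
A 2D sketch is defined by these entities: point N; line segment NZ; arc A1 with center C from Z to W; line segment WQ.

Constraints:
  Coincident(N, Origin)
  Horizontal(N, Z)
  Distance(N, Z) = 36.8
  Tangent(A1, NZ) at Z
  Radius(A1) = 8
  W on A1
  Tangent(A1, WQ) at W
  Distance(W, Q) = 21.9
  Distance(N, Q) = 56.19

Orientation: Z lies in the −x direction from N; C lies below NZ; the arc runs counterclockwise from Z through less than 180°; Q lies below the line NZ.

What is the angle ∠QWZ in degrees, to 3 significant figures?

140°

N is at the origin; N and Z share the same y with |NZ| = 36.8 and Z on the −x side, so Z = (-36.8, 0.00). Since A1 is tangent to NZ there, CZ ⟂ NZ, so C = Z + (0, -8) = (-36.8, -8.00). Since CW ⟂ WQ (tangency), |CQ| = √(8.0² + 21.9²) = 23.3 regardless of where W sits on A1. So Q lies on both circle(N, 56.19) and circle(C, 23.3); the below-NZ intersection is Q = (-48.7, -28.1). W is the foot of the tangent from Q: W = (-44.7, -6.53).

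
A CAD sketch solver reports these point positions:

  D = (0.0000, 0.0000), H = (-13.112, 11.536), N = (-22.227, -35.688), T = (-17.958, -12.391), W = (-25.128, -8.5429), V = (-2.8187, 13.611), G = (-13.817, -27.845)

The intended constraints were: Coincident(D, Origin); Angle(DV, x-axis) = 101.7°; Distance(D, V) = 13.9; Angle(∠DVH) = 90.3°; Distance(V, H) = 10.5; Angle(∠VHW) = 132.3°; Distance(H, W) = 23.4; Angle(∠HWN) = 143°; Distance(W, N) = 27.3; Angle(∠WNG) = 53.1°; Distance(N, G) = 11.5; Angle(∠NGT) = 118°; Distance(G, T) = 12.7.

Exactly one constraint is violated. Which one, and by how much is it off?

Distance(G, T) = 12.7 — off by 3.30.

D = (0.00, 0.00) ✓; DV at 101.7° ✓; |DV| = 13.90 ✓; ∠DVH = 90.30° ✓; |VH| = 10.50 ✓; ∠VHW = 132.3° ✓; |HW| = 23.40 ✓; ∠HWN = 143.0° ✓; |WN| = 27.30 ✓; ∠WNG = 53.10° ✓; |NG| = 11.50 ✓; ∠NGT = 118.0° ✓; |GT| = 16.00 ✗.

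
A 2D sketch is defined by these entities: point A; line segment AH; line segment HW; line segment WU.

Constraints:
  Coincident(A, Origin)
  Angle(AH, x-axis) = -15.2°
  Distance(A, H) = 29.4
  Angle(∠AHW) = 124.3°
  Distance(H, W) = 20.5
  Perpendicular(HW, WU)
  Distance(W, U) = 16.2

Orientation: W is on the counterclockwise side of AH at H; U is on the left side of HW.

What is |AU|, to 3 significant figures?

37.9

A is at the origin; AH runs at -15.2° with length 29.4, so H = 29.4·(cos -15.2°, sin -15.2°) = (28.4, -7.71). ∠AHW = 124.3°, so HW runs at -15.2° + (180° − 124.3°) = 40.5° from the x-axis; with |HW| = 20.5, W = H + 20.5·(cos 40.5°, sin 40.5°) = (44.0, 5.61). HW ⟂ WU; with |WU| = 16.2 on the left of HW, U = W + 16.2·(-0.649, 0.760) = (33.4, 17.9). Then |AU| = |U − A| = 37.9.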